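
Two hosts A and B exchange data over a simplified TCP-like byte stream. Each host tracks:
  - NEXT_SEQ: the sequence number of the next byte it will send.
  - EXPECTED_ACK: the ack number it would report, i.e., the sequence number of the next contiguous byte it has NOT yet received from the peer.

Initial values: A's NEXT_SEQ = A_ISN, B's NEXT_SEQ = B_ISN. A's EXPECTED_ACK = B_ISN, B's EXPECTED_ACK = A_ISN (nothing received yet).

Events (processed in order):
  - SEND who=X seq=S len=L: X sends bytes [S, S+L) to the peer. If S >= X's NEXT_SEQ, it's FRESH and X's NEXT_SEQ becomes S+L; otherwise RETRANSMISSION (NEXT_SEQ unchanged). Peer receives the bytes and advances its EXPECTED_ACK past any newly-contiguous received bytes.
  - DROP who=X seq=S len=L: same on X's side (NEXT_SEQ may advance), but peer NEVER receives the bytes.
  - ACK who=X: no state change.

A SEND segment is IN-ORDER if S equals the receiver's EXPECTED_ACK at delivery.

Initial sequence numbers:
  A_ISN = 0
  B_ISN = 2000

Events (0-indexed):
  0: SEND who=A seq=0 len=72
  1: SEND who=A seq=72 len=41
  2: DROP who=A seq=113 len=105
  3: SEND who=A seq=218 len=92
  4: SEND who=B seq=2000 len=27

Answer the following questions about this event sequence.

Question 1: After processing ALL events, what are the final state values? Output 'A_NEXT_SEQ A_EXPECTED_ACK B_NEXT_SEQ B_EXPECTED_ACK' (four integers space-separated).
Answer: 310 2027 2027 113

Derivation:
After event 0: A_seq=72 A_ack=2000 B_seq=2000 B_ack=72
After event 1: A_seq=113 A_ack=2000 B_seq=2000 B_ack=113
After event 2: A_seq=218 A_ack=2000 B_seq=2000 B_ack=113
After event 3: A_seq=310 A_ack=2000 B_seq=2000 B_ack=113
After event 4: A_seq=310 A_ack=2027 B_seq=2027 B_ack=113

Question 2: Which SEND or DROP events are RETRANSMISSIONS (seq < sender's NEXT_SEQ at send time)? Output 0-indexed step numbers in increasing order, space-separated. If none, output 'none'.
Answer: none

Derivation:
Step 0: SEND seq=0 -> fresh
Step 1: SEND seq=72 -> fresh
Step 2: DROP seq=113 -> fresh
Step 3: SEND seq=218 -> fresh
Step 4: SEND seq=2000 -> fresh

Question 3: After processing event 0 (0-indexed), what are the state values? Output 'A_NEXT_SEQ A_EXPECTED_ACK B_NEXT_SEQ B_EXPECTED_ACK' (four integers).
After event 0: A_seq=72 A_ack=2000 B_seq=2000 B_ack=72

72 2000 2000 72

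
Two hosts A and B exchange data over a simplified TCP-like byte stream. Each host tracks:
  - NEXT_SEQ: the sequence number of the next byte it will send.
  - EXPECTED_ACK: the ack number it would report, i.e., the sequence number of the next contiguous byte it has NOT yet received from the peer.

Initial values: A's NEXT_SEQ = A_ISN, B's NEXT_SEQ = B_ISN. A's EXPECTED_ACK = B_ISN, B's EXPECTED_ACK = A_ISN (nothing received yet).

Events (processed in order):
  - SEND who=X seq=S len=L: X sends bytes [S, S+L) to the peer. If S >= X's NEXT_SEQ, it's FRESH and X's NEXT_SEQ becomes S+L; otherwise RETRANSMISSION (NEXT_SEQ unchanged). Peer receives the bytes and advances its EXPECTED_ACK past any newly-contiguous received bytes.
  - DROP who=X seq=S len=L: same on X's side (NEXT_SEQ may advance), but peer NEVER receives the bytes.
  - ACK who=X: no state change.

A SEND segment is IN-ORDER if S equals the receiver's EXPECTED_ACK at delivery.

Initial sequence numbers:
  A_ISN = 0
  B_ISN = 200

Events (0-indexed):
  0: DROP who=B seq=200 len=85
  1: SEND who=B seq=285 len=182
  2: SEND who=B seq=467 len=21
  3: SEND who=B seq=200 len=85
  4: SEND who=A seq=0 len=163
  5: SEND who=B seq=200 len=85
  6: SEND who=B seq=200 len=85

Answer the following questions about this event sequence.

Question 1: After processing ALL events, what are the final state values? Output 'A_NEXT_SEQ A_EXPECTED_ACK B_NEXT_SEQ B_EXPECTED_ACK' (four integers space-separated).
After event 0: A_seq=0 A_ack=200 B_seq=285 B_ack=0
After event 1: A_seq=0 A_ack=200 B_seq=467 B_ack=0
After event 2: A_seq=0 A_ack=200 B_seq=488 B_ack=0
After event 3: A_seq=0 A_ack=488 B_seq=488 B_ack=0
After event 4: A_seq=163 A_ack=488 B_seq=488 B_ack=163
After event 5: A_seq=163 A_ack=488 B_seq=488 B_ack=163
After event 6: A_seq=163 A_ack=488 B_seq=488 B_ack=163

Answer: 163 488 488 163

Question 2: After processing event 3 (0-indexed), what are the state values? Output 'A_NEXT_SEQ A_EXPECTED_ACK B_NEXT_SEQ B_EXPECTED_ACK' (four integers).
After event 0: A_seq=0 A_ack=200 B_seq=285 B_ack=0
After event 1: A_seq=0 A_ack=200 B_seq=467 B_ack=0
After event 2: A_seq=0 A_ack=200 B_seq=488 B_ack=0
After event 3: A_seq=0 A_ack=488 B_seq=488 B_ack=0

0 488 488 0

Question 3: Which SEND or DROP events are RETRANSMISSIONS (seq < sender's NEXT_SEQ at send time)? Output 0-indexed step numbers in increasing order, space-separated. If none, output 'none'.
Answer: 3 5 6

Derivation:
Step 0: DROP seq=200 -> fresh
Step 1: SEND seq=285 -> fresh
Step 2: SEND seq=467 -> fresh
Step 3: SEND seq=200 -> retransmit
Step 4: SEND seq=0 -> fresh
Step 5: SEND seq=200 -> retransmit
Step 6: SEND seq=200 -> retransmit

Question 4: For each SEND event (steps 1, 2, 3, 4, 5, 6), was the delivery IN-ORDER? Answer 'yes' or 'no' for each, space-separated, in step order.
Step 1: SEND seq=285 -> out-of-order
Step 2: SEND seq=467 -> out-of-order
Step 3: SEND seq=200 -> in-order
Step 4: SEND seq=0 -> in-order
Step 5: SEND seq=200 -> out-of-order
Step 6: SEND seq=200 -> out-of-order

Answer: no no yes yes no no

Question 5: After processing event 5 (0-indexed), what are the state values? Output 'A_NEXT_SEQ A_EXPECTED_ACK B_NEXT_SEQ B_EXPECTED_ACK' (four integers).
After event 0: A_seq=0 A_ack=200 B_seq=285 B_ack=0
After event 1: A_seq=0 A_ack=200 B_seq=467 B_ack=0
After event 2: A_seq=0 A_ack=200 B_seq=488 B_ack=0
After event 3: A_seq=0 A_ack=488 B_seq=488 B_ack=0
After event 4: A_seq=163 A_ack=488 B_seq=488 B_ack=163
After event 5: A_seq=163 A_ack=488 B_seq=488 B_ack=163

163 488 488 163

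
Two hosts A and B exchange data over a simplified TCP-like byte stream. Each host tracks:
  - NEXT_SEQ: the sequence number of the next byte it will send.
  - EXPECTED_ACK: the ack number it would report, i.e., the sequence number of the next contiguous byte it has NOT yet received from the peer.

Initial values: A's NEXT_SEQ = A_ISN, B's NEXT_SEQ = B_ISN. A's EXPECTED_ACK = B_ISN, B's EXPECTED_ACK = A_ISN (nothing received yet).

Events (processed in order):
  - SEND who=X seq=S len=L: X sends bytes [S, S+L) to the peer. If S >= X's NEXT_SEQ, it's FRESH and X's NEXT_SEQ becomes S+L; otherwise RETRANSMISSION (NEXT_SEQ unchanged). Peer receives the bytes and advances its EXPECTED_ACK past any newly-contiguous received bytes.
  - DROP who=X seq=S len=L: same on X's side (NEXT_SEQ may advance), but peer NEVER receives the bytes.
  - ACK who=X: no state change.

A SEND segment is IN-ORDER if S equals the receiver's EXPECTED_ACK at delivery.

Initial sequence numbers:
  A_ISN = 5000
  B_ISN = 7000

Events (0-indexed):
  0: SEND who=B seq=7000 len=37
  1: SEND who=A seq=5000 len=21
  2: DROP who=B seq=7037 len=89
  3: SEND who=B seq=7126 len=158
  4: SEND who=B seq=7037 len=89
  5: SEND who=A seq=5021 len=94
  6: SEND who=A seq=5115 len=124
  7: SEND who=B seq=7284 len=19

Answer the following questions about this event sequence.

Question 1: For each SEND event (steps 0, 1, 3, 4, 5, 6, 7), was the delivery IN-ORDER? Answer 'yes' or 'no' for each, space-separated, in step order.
Step 0: SEND seq=7000 -> in-order
Step 1: SEND seq=5000 -> in-order
Step 3: SEND seq=7126 -> out-of-order
Step 4: SEND seq=7037 -> in-order
Step 5: SEND seq=5021 -> in-order
Step 6: SEND seq=5115 -> in-order
Step 7: SEND seq=7284 -> in-order

Answer: yes yes no yes yes yes yes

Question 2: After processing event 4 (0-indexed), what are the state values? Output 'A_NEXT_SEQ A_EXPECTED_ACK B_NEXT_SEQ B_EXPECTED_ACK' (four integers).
After event 0: A_seq=5000 A_ack=7037 B_seq=7037 B_ack=5000
After event 1: A_seq=5021 A_ack=7037 B_seq=7037 B_ack=5021
After event 2: A_seq=5021 A_ack=7037 B_seq=7126 B_ack=5021
After event 3: A_seq=5021 A_ack=7037 B_seq=7284 B_ack=5021
After event 4: A_seq=5021 A_ack=7284 B_seq=7284 B_ack=5021

5021 7284 7284 5021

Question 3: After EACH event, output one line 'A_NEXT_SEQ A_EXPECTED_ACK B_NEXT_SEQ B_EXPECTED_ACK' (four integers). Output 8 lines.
5000 7037 7037 5000
5021 7037 7037 5021
5021 7037 7126 5021
5021 7037 7284 5021
5021 7284 7284 5021
5115 7284 7284 5115
5239 7284 7284 5239
5239 7303 7303 5239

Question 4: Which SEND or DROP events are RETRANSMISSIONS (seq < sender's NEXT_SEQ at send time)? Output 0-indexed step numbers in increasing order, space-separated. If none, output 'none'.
Step 0: SEND seq=7000 -> fresh
Step 1: SEND seq=5000 -> fresh
Step 2: DROP seq=7037 -> fresh
Step 3: SEND seq=7126 -> fresh
Step 4: SEND seq=7037 -> retransmit
Step 5: SEND seq=5021 -> fresh
Step 6: SEND seq=5115 -> fresh
Step 7: SEND seq=7284 -> fresh

Answer: 4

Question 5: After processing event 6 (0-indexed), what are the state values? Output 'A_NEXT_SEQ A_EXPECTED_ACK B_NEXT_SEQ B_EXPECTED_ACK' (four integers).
After event 0: A_seq=5000 A_ack=7037 B_seq=7037 B_ack=5000
After event 1: A_seq=5021 A_ack=7037 B_seq=7037 B_ack=5021
After event 2: A_seq=5021 A_ack=7037 B_seq=7126 B_ack=5021
After event 3: A_seq=5021 A_ack=7037 B_seq=7284 B_ack=5021
After event 4: A_seq=5021 A_ack=7284 B_seq=7284 B_ack=5021
After event 5: A_seq=5115 A_ack=7284 B_seq=7284 B_ack=5115
After event 6: A_seq=5239 A_ack=7284 B_seq=7284 B_ack=5239

5239 7284 7284 5239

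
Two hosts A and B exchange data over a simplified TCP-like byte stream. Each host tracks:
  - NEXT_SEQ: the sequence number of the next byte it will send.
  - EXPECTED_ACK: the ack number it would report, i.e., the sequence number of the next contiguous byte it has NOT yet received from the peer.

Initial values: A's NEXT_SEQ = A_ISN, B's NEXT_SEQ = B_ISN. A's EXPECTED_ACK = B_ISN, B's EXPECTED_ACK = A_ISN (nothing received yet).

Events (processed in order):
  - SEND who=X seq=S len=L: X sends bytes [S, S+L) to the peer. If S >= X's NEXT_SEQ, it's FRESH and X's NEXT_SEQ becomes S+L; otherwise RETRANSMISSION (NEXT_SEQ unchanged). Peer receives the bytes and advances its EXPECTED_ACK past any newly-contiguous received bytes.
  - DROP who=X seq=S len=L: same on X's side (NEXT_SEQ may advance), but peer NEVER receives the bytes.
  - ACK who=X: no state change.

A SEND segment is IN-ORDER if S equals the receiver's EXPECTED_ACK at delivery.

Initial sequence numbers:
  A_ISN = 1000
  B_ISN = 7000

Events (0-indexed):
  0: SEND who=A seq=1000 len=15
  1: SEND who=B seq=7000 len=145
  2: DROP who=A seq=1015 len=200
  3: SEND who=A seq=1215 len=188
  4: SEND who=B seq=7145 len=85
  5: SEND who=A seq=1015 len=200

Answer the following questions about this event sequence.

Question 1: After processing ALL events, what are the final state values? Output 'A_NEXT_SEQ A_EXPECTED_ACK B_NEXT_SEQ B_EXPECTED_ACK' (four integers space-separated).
After event 0: A_seq=1015 A_ack=7000 B_seq=7000 B_ack=1015
After event 1: A_seq=1015 A_ack=7145 B_seq=7145 B_ack=1015
After event 2: A_seq=1215 A_ack=7145 B_seq=7145 B_ack=1015
After event 3: A_seq=1403 A_ack=7145 B_seq=7145 B_ack=1015
After event 4: A_seq=1403 A_ack=7230 B_seq=7230 B_ack=1015
After event 5: A_seq=1403 A_ack=7230 B_seq=7230 B_ack=1403

Answer: 1403 7230 7230 1403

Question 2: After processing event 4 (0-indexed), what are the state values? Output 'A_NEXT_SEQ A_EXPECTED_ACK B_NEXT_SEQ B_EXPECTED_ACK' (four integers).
After event 0: A_seq=1015 A_ack=7000 B_seq=7000 B_ack=1015
After event 1: A_seq=1015 A_ack=7145 B_seq=7145 B_ack=1015
After event 2: A_seq=1215 A_ack=7145 B_seq=7145 B_ack=1015
After event 3: A_seq=1403 A_ack=7145 B_seq=7145 B_ack=1015
After event 4: A_seq=1403 A_ack=7230 B_seq=7230 B_ack=1015

1403 7230 7230 1015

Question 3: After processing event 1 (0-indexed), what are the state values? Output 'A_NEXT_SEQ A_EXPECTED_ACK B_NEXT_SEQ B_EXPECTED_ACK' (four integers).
After event 0: A_seq=1015 A_ack=7000 B_seq=7000 B_ack=1015
After event 1: A_seq=1015 A_ack=7145 B_seq=7145 B_ack=1015

1015 7145 7145 1015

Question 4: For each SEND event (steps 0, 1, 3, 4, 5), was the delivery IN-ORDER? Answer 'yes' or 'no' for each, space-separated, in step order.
Step 0: SEND seq=1000 -> in-order
Step 1: SEND seq=7000 -> in-order
Step 3: SEND seq=1215 -> out-of-order
Step 4: SEND seq=7145 -> in-order
Step 5: SEND seq=1015 -> in-order

Answer: yes yes no yes yes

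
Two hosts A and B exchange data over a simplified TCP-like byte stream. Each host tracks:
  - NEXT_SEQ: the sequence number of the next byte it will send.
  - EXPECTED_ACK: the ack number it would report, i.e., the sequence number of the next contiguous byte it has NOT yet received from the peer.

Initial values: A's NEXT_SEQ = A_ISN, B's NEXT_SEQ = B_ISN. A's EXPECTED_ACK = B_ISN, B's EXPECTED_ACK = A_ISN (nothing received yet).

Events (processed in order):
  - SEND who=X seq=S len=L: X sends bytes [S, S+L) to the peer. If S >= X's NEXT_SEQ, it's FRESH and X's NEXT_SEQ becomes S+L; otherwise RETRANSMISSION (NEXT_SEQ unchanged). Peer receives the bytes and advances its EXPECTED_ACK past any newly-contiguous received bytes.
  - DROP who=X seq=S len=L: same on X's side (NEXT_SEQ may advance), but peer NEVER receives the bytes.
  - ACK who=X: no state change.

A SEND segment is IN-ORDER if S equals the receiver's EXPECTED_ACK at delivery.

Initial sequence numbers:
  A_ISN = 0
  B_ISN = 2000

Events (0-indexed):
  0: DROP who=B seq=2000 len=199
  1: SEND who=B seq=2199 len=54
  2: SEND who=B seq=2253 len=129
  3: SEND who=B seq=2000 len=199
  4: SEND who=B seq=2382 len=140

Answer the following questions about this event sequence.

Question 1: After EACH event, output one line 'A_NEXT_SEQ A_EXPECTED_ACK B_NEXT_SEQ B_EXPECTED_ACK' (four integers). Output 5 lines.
0 2000 2199 0
0 2000 2253 0
0 2000 2382 0
0 2382 2382 0
0 2522 2522 0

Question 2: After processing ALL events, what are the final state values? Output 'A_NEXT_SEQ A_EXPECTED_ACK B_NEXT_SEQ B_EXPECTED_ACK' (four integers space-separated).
Answer: 0 2522 2522 0

Derivation:
After event 0: A_seq=0 A_ack=2000 B_seq=2199 B_ack=0
After event 1: A_seq=0 A_ack=2000 B_seq=2253 B_ack=0
After event 2: A_seq=0 A_ack=2000 B_seq=2382 B_ack=0
After event 3: A_seq=0 A_ack=2382 B_seq=2382 B_ack=0
After event 4: A_seq=0 A_ack=2522 B_seq=2522 B_ack=0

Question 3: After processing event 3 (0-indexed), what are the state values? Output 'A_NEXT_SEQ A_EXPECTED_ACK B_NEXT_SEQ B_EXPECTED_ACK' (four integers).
After event 0: A_seq=0 A_ack=2000 B_seq=2199 B_ack=0
After event 1: A_seq=0 A_ack=2000 B_seq=2253 B_ack=0
After event 2: A_seq=0 A_ack=2000 B_seq=2382 B_ack=0
After event 3: A_seq=0 A_ack=2382 B_seq=2382 B_ack=0

0 2382 2382 0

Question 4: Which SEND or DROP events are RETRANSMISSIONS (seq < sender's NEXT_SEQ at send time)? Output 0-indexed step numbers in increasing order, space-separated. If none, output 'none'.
Step 0: DROP seq=2000 -> fresh
Step 1: SEND seq=2199 -> fresh
Step 2: SEND seq=2253 -> fresh
Step 3: SEND seq=2000 -> retransmit
Step 4: SEND seq=2382 -> fresh

Answer: 3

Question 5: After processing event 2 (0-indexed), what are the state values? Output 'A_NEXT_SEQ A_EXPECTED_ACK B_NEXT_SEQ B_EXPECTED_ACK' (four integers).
After event 0: A_seq=0 A_ack=2000 B_seq=2199 B_ack=0
After event 1: A_seq=0 A_ack=2000 B_seq=2253 B_ack=0
After event 2: A_seq=0 A_ack=2000 B_seq=2382 B_ack=0

0 2000 2382 0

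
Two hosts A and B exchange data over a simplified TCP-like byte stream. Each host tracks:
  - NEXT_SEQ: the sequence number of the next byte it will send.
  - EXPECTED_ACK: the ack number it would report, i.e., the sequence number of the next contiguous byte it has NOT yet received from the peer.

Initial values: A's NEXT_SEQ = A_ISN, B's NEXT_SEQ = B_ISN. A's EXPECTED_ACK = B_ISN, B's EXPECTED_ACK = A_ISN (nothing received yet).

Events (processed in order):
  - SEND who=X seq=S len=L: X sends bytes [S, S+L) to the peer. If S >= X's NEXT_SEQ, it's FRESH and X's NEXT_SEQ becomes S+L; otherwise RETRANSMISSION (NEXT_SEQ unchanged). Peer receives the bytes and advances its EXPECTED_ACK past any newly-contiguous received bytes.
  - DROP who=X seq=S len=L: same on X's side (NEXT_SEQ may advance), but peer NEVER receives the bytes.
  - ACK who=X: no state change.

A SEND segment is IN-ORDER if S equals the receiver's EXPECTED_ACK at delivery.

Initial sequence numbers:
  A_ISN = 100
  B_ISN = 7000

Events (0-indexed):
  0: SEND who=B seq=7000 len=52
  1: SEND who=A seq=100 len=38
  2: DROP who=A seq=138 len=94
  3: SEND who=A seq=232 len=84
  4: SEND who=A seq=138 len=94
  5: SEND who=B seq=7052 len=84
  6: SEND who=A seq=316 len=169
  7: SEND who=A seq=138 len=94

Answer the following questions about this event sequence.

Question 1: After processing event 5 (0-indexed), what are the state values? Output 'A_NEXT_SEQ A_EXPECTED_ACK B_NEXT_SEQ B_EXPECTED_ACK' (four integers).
After event 0: A_seq=100 A_ack=7052 B_seq=7052 B_ack=100
After event 1: A_seq=138 A_ack=7052 B_seq=7052 B_ack=138
After event 2: A_seq=232 A_ack=7052 B_seq=7052 B_ack=138
After event 3: A_seq=316 A_ack=7052 B_seq=7052 B_ack=138
After event 4: A_seq=316 A_ack=7052 B_seq=7052 B_ack=316
After event 5: A_seq=316 A_ack=7136 B_seq=7136 B_ack=316

316 7136 7136 316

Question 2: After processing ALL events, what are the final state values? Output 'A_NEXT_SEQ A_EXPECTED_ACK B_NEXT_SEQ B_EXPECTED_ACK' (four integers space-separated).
Answer: 485 7136 7136 485

Derivation:
After event 0: A_seq=100 A_ack=7052 B_seq=7052 B_ack=100
After event 1: A_seq=138 A_ack=7052 B_seq=7052 B_ack=138
After event 2: A_seq=232 A_ack=7052 B_seq=7052 B_ack=138
After event 3: A_seq=316 A_ack=7052 B_seq=7052 B_ack=138
After event 4: A_seq=316 A_ack=7052 B_seq=7052 B_ack=316
After event 5: A_seq=316 A_ack=7136 B_seq=7136 B_ack=316
After event 6: A_seq=485 A_ack=7136 B_seq=7136 B_ack=485
After event 7: A_seq=485 A_ack=7136 B_seq=7136 B_ack=485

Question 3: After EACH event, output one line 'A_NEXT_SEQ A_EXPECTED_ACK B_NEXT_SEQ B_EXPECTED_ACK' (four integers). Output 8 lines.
100 7052 7052 100
138 7052 7052 138
232 7052 7052 138
316 7052 7052 138
316 7052 7052 316
316 7136 7136 316
485 7136 7136 485
485 7136 7136 485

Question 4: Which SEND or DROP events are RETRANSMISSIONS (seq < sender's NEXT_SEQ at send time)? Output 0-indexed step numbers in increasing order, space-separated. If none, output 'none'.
Step 0: SEND seq=7000 -> fresh
Step 1: SEND seq=100 -> fresh
Step 2: DROP seq=138 -> fresh
Step 3: SEND seq=232 -> fresh
Step 4: SEND seq=138 -> retransmit
Step 5: SEND seq=7052 -> fresh
Step 6: SEND seq=316 -> fresh
Step 7: SEND seq=138 -> retransmit

Answer: 4 7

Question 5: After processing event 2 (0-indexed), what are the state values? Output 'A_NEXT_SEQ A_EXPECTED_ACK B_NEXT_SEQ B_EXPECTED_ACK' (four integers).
After event 0: A_seq=100 A_ack=7052 B_seq=7052 B_ack=100
After event 1: A_seq=138 A_ack=7052 B_seq=7052 B_ack=138
After event 2: A_seq=232 A_ack=7052 B_seq=7052 B_ack=138

232 7052 7052 138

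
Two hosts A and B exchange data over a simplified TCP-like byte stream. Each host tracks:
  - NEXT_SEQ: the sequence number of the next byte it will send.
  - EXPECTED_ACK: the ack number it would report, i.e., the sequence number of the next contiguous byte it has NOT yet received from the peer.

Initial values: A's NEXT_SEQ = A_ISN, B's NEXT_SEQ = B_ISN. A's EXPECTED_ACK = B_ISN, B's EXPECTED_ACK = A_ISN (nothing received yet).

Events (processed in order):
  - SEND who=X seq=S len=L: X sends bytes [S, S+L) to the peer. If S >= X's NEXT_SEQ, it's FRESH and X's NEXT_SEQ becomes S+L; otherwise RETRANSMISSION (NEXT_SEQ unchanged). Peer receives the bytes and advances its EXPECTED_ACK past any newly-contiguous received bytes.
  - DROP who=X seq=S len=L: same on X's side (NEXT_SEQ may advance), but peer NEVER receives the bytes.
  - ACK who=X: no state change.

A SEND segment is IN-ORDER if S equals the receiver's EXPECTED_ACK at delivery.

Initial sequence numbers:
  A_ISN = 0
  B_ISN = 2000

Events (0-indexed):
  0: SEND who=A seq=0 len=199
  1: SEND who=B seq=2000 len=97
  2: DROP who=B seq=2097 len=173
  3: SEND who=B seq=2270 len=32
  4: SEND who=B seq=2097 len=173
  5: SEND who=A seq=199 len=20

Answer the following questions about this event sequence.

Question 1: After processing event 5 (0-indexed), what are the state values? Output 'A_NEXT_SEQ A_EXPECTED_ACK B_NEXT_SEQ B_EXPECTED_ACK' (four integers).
After event 0: A_seq=199 A_ack=2000 B_seq=2000 B_ack=199
After event 1: A_seq=199 A_ack=2097 B_seq=2097 B_ack=199
After event 2: A_seq=199 A_ack=2097 B_seq=2270 B_ack=199
After event 3: A_seq=199 A_ack=2097 B_seq=2302 B_ack=199
After event 4: A_seq=199 A_ack=2302 B_seq=2302 B_ack=199
After event 5: A_seq=219 A_ack=2302 B_seq=2302 B_ack=219

219 2302 2302 219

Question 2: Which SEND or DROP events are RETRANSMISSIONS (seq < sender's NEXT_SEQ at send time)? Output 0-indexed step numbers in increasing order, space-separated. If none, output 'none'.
Answer: 4

Derivation:
Step 0: SEND seq=0 -> fresh
Step 1: SEND seq=2000 -> fresh
Step 2: DROP seq=2097 -> fresh
Step 3: SEND seq=2270 -> fresh
Step 4: SEND seq=2097 -> retransmit
Step 5: SEND seq=199 -> fresh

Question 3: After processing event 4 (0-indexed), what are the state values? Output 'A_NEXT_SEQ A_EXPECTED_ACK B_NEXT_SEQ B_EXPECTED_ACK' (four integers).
After event 0: A_seq=199 A_ack=2000 B_seq=2000 B_ack=199
After event 1: A_seq=199 A_ack=2097 B_seq=2097 B_ack=199
After event 2: A_seq=199 A_ack=2097 B_seq=2270 B_ack=199
After event 3: A_seq=199 A_ack=2097 B_seq=2302 B_ack=199
After event 4: A_seq=199 A_ack=2302 B_seq=2302 B_ack=199

199 2302 2302 199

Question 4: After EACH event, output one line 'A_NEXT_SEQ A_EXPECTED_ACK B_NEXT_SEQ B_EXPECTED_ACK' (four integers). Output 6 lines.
199 2000 2000 199
199 2097 2097 199
199 2097 2270 199
199 2097 2302 199
199 2302 2302 199
219 2302 2302 219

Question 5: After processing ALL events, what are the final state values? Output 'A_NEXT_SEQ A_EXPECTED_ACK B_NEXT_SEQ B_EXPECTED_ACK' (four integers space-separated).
After event 0: A_seq=199 A_ack=2000 B_seq=2000 B_ack=199
After event 1: A_seq=199 A_ack=2097 B_seq=2097 B_ack=199
After event 2: A_seq=199 A_ack=2097 B_seq=2270 B_ack=199
After event 3: A_seq=199 A_ack=2097 B_seq=2302 B_ack=199
After event 4: A_seq=199 A_ack=2302 B_seq=2302 B_ack=199
After event 5: A_seq=219 A_ack=2302 B_seq=2302 B_ack=219

Answer: 219 2302 2302 219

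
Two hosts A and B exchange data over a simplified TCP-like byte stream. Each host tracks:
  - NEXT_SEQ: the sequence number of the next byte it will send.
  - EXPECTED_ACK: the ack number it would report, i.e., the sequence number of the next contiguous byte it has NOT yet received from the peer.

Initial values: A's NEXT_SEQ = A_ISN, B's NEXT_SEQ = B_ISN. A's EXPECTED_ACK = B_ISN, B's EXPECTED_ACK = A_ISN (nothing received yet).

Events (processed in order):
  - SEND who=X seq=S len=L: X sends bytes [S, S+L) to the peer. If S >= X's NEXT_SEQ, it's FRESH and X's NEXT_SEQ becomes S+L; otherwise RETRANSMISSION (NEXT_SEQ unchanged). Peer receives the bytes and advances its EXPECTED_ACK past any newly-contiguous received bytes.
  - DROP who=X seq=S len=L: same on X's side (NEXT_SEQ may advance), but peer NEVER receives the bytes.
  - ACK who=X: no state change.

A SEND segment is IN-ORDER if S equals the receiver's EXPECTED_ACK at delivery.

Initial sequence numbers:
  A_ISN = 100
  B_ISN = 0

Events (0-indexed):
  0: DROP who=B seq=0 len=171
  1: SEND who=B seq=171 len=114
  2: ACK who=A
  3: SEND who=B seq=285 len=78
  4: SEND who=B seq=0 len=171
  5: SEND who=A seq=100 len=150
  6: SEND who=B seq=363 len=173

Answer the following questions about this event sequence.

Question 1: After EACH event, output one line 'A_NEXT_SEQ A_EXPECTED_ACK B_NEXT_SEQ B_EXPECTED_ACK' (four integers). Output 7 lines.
100 0 171 100
100 0 285 100
100 0 285 100
100 0 363 100
100 363 363 100
250 363 363 250
250 536 536 250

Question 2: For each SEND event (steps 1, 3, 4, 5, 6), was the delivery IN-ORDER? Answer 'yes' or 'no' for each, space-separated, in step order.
Answer: no no yes yes yes

Derivation:
Step 1: SEND seq=171 -> out-of-order
Step 3: SEND seq=285 -> out-of-order
Step 4: SEND seq=0 -> in-order
Step 5: SEND seq=100 -> in-order
Step 6: SEND seq=363 -> in-order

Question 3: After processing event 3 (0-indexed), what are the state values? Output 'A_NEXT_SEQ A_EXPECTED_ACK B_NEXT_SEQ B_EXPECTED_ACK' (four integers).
After event 0: A_seq=100 A_ack=0 B_seq=171 B_ack=100
After event 1: A_seq=100 A_ack=0 B_seq=285 B_ack=100
After event 2: A_seq=100 A_ack=0 B_seq=285 B_ack=100
After event 3: A_seq=100 A_ack=0 B_seq=363 B_ack=100

100 0 363 100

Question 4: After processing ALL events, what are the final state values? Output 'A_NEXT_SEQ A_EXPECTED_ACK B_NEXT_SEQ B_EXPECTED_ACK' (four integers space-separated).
Answer: 250 536 536 250

Derivation:
After event 0: A_seq=100 A_ack=0 B_seq=171 B_ack=100
After event 1: A_seq=100 A_ack=0 B_seq=285 B_ack=100
After event 2: A_seq=100 A_ack=0 B_seq=285 B_ack=100
After event 3: A_seq=100 A_ack=0 B_seq=363 B_ack=100
After event 4: A_seq=100 A_ack=363 B_seq=363 B_ack=100
After event 5: A_seq=250 A_ack=363 B_seq=363 B_ack=250
After event 6: A_seq=250 A_ack=536 B_seq=536 B_ack=250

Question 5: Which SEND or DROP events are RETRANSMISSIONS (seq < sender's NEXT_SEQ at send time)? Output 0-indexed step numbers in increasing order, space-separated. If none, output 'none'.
Answer: 4

Derivation:
Step 0: DROP seq=0 -> fresh
Step 1: SEND seq=171 -> fresh
Step 3: SEND seq=285 -> fresh
Step 4: SEND seq=0 -> retransmit
Step 5: SEND seq=100 -> fresh
Step 6: SEND seq=363 -> fresh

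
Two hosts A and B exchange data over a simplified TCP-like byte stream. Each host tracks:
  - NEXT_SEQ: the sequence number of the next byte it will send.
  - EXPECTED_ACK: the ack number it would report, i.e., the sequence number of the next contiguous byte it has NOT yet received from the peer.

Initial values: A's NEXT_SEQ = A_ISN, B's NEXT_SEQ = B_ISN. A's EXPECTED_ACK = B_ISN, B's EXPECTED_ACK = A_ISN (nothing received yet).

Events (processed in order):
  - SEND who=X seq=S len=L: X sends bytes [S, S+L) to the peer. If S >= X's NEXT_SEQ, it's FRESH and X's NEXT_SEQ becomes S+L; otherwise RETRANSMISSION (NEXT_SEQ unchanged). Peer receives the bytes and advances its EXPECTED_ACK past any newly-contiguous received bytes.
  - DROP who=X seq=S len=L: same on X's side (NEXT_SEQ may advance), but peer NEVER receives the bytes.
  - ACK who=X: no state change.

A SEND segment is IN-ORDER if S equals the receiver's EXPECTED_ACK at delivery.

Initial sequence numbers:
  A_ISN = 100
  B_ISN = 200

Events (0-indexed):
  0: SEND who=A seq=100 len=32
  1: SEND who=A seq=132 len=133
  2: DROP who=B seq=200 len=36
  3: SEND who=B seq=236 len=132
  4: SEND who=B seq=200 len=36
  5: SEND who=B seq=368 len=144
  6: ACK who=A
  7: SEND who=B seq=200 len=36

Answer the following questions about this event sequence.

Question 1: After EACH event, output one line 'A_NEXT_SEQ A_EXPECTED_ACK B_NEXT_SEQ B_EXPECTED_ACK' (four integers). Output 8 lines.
132 200 200 132
265 200 200 265
265 200 236 265
265 200 368 265
265 368 368 265
265 512 512 265
265 512 512 265
265 512 512 265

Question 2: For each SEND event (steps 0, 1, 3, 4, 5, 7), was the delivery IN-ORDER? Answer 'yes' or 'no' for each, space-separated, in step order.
Step 0: SEND seq=100 -> in-order
Step 1: SEND seq=132 -> in-order
Step 3: SEND seq=236 -> out-of-order
Step 4: SEND seq=200 -> in-order
Step 5: SEND seq=368 -> in-order
Step 7: SEND seq=200 -> out-of-order

Answer: yes yes no yes yes no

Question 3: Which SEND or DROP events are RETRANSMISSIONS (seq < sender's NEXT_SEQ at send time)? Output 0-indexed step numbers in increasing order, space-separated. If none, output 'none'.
Answer: 4 7

Derivation:
Step 0: SEND seq=100 -> fresh
Step 1: SEND seq=132 -> fresh
Step 2: DROP seq=200 -> fresh
Step 3: SEND seq=236 -> fresh
Step 4: SEND seq=200 -> retransmit
Step 5: SEND seq=368 -> fresh
Step 7: SEND seq=200 -> retransmit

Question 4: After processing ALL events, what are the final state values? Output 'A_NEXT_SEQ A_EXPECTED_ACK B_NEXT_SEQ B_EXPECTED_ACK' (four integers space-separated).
Answer: 265 512 512 265

Derivation:
After event 0: A_seq=132 A_ack=200 B_seq=200 B_ack=132
After event 1: A_seq=265 A_ack=200 B_seq=200 B_ack=265
After event 2: A_seq=265 A_ack=200 B_seq=236 B_ack=265
After event 3: A_seq=265 A_ack=200 B_seq=368 B_ack=265
After event 4: A_seq=265 A_ack=368 B_seq=368 B_ack=265
After event 5: A_seq=265 A_ack=512 B_seq=512 B_ack=265
After event 6: A_seq=265 A_ack=512 B_seq=512 B_ack=265
After event 7: A_seq=265 A_ack=512 B_seq=512 B_ack=265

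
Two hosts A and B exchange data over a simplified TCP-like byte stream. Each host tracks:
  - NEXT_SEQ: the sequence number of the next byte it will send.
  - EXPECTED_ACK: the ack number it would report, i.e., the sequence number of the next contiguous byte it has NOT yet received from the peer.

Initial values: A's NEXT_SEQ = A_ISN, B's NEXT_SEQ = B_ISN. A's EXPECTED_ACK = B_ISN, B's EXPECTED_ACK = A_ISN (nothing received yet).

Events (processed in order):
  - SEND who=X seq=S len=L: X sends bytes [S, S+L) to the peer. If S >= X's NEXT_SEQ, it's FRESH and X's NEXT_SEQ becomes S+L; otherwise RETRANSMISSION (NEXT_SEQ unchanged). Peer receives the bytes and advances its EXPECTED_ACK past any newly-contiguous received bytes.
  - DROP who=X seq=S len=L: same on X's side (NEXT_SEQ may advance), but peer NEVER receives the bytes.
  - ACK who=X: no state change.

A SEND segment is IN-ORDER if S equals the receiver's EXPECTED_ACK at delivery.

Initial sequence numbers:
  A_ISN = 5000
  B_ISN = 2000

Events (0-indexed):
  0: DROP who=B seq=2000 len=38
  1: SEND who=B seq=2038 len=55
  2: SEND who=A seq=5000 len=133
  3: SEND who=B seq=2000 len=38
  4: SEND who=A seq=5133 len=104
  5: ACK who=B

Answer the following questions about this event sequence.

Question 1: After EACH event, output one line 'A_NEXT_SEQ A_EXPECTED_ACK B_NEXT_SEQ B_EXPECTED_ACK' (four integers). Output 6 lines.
5000 2000 2038 5000
5000 2000 2093 5000
5133 2000 2093 5133
5133 2093 2093 5133
5237 2093 2093 5237
5237 2093 2093 5237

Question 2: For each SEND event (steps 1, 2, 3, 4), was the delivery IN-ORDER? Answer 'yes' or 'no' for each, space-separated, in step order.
Answer: no yes yes yes

Derivation:
Step 1: SEND seq=2038 -> out-of-order
Step 2: SEND seq=5000 -> in-order
Step 3: SEND seq=2000 -> in-order
Step 4: SEND seq=5133 -> in-order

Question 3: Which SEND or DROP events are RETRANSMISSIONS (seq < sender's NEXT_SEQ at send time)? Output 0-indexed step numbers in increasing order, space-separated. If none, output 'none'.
Step 0: DROP seq=2000 -> fresh
Step 1: SEND seq=2038 -> fresh
Step 2: SEND seq=5000 -> fresh
Step 3: SEND seq=2000 -> retransmit
Step 4: SEND seq=5133 -> fresh

Answer: 3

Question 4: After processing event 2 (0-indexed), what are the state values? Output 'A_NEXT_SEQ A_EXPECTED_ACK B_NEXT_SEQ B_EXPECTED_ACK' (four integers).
After event 0: A_seq=5000 A_ack=2000 B_seq=2038 B_ack=5000
After event 1: A_seq=5000 A_ack=2000 B_seq=2093 B_ack=5000
After event 2: A_seq=5133 A_ack=2000 B_seq=2093 B_ack=5133

5133 2000 2093 5133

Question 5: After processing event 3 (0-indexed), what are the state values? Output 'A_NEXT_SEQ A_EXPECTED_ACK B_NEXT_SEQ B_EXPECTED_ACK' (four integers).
After event 0: A_seq=5000 A_ack=2000 B_seq=2038 B_ack=5000
After event 1: A_seq=5000 A_ack=2000 B_seq=2093 B_ack=5000
After event 2: A_seq=5133 A_ack=2000 B_seq=2093 B_ack=5133
After event 3: A_seq=5133 A_ack=2093 B_seq=2093 B_ack=5133

5133 2093 2093 5133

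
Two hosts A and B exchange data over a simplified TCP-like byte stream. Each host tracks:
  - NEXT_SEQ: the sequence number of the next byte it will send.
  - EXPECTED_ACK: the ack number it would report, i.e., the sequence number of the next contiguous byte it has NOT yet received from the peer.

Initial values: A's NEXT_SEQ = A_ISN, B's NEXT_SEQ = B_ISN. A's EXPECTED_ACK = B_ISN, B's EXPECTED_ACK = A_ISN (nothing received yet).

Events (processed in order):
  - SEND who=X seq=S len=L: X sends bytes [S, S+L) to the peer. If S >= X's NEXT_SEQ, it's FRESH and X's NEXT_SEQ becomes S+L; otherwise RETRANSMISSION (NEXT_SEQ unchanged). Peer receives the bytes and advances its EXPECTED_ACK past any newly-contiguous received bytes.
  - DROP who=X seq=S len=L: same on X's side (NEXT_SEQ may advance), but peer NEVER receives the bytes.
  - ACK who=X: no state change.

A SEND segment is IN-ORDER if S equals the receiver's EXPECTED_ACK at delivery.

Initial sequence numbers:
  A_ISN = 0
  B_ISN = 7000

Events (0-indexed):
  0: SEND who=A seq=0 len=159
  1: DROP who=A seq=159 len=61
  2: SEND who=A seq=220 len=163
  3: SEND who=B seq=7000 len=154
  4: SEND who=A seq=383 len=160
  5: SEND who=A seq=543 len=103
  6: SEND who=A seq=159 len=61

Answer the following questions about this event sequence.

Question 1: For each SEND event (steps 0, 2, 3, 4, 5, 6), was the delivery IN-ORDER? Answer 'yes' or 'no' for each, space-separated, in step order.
Answer: yes no yes no no yes

Derivation:
Step 0: SEND seq=0 -> in-order
Step 2: SEND seq=220 -> out-of-order
Step 3: SEND seq=7000 -> in-order
Step 4: SEND seq=383 -> out-of-order
Step 5: SEND seq=543 -> out-of-order
Step 6: SEND seq=159 -> in-order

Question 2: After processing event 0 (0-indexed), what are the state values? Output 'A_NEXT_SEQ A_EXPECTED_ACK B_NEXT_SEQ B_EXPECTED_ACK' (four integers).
After event 0: A_seq=159 A_ack=7000 B_seq=7000 B_ack=159

159 7000 7000 159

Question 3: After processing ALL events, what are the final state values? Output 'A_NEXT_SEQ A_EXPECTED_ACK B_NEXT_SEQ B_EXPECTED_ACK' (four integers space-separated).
Answer: 646 7154 7154 646

Derivation:
After event 0: A_seq=159 A_ack=7000 B_seq=7000 B_ack=159
After event 1: A_seq=220 A_ack=7000 B_seq=7000 B_ack=159
After event 2: A_seq=383 A_ack=7000 B_seq=7000 B_ack=159
After event 3: A_seq=383 A_ack=7154 B_seq=7154 B_ack=159
After event 4: A_seq=543 A_ack=7154 B_seq=7154 B_ack=159
After event 5: A_seq=646 A_ack=7154 B_seq=7154 B_ack=159
After event 6: A_seq=646 A_ack=7154 B_seq=7154 B_ack=646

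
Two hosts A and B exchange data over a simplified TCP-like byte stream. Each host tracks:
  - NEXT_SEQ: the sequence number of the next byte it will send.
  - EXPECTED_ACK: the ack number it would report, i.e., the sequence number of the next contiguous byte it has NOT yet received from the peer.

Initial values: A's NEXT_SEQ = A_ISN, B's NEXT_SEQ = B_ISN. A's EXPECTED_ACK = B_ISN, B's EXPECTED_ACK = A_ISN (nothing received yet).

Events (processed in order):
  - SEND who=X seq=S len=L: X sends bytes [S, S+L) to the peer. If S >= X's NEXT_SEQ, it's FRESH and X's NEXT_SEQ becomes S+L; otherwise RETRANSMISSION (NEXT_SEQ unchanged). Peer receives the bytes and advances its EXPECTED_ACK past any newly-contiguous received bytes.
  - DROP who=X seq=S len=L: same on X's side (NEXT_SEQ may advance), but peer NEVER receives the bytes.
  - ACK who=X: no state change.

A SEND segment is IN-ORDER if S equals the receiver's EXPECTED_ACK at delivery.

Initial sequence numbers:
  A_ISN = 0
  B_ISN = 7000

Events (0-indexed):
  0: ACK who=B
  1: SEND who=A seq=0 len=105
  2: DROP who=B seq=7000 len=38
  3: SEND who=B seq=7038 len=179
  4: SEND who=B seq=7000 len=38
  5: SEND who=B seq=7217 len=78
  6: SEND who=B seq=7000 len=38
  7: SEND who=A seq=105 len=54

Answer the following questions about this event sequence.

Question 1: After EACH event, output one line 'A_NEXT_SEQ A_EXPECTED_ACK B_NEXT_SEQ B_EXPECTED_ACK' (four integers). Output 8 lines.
0 7000 7000 0
105 7000 7000 105
105 7000 7038 105
105 7000 7217 105
105 7217 7217 105
105 7295 7295 105
105 7295 7295 105
159 7295 7295 159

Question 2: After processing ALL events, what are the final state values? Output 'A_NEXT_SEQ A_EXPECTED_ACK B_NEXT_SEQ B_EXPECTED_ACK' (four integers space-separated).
Answer: 159 7295 7295 159

Derivation:
After event 0: A_seq=0 A_ack=7000 B_seq=7000 B_ack=0
After event 1: A_seq=105 A_ack=7000 B_seq=7000 B_ack=105
After event 2: A_seq=105 A_ack=7000 B_seq=7038 B_ack=105
After event 3: A_seq=105 A_ack=7000 B_seq=7217 B_ack=105
After event 4: A_seq=105 A_ack=7217 B_seq=7217 B_ack=105
After event 5: A_seq=105 A_ack=7295 B_seq=7295 B_ack=105
After event 6: A_seq=105 A_ack=7295 B_seq=7295 B_ack=105
After event 7: A_seq=159 A_ack=7295 B_seq=7295 B_ack=159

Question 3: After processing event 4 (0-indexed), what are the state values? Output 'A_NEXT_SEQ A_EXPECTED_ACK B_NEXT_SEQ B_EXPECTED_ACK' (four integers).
After event 0: A_seq=0 A_ack=7000 B_seq=7000 B_ack=0
After event 1: A_seq=105 A_ack=7000 B_seq=7000 B_ack=105
After event 2: A_seq=105 A_ack=7000 B_seq=7038 B_ack=105
After event 3: A_seq=105 A_ack=7000 B_seq=7217 B_ack=105
After event 4: A_seq=105 A_ack=7217 B_seq=7217 B_ack=105

105 7217 7217 105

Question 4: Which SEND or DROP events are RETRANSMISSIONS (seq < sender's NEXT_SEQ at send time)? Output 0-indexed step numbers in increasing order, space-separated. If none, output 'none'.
Answer: 4 6

Derivation:
Step 1: SEND seq=0 -> fresh
Step 2: DROP seq=7000 -> fresh
Step 3: SEND seq=7038 -> fresh
Step 4: SEND seq=7000 -> retransmit
Step 5: SEND seq=7217 -> fresh
Step 6: SEND seq=7000 -> retransmit
Step 7: SEND seq=105 -> fresh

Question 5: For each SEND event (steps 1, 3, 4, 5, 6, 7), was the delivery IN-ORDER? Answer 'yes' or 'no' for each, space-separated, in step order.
Answer: yes no yes yes no yes

Derivation:
Step 1: SEND seq=0 -> in-order
Step 3: SEND seq=7038 -> out-of-order
Step 4: SEND seq=7000 -> in-order
Step 5: SEND seq=7217 -> in-order
Step 6: SEND seq=7000 -> out-of-order
Step 7: SEND seq=105 -> in-order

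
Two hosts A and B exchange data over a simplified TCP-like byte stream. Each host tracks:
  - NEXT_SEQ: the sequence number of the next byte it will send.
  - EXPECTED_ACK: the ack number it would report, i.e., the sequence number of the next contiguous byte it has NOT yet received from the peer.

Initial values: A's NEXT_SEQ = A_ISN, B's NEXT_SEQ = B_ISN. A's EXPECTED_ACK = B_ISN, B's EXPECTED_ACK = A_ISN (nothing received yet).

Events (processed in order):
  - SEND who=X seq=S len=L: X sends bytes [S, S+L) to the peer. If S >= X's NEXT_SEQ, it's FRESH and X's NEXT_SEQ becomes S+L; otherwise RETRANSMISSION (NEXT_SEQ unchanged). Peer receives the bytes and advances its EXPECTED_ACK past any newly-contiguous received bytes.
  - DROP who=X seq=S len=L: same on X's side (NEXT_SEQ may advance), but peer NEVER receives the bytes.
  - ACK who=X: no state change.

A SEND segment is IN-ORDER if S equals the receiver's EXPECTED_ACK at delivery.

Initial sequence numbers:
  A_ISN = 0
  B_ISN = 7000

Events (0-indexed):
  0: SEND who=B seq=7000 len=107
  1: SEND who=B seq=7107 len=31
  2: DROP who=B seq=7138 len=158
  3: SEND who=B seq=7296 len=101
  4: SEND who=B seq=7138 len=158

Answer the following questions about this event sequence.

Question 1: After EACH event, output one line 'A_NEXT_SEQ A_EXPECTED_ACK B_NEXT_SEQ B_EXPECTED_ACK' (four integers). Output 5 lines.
0 7107 7107 0
0 7138 7138 0
0 7138 7296 0
0 7138 7397 0
0 7397 7397 0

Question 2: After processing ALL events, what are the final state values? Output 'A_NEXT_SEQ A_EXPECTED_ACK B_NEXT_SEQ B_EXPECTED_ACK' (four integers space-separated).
Answer: 0 7397 7397 0

Derivation:
After event 0: A_seq=0 A_ack=7107 B_seq=7107 B_ack=0
After event 1: A_seq=0 A_ack=7138 B_seq=7138 B_ack=0
After event 2: A_seq=0 A_ack=7138 B_seq=7296 B_ack=0
After event 3: A_seq=0 A_ack=7138 B_seq=7397 B_ack=0
After event 4: A_seq=0 A_ack=7397 B_seq=7397 B_ack=0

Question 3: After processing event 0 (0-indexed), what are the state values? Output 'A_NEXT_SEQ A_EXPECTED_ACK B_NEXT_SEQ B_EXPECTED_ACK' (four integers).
After event 0: A_seq=0 A_ack=7107 B_seq=7107 B_ack=0

0 7107 7107 0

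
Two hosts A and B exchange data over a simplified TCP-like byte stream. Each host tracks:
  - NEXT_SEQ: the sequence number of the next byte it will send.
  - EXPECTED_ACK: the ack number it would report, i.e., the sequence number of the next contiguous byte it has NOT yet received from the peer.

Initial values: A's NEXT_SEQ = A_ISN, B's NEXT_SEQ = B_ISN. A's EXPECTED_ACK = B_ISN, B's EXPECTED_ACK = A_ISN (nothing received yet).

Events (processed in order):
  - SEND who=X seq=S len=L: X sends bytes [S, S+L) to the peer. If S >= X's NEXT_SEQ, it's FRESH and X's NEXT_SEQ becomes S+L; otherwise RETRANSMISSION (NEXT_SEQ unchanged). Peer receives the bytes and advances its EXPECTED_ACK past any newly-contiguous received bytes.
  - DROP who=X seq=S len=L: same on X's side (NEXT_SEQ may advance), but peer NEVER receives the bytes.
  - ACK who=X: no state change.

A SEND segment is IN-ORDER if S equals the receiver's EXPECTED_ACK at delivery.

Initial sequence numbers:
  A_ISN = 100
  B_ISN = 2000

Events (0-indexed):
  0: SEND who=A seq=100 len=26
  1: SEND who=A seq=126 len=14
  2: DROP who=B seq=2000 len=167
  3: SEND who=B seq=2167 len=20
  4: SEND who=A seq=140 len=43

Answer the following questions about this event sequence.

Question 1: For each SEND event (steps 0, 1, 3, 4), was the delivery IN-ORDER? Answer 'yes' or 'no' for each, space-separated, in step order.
Step 0: SEND seq=100 -> in-order
Step 1: SEND seq=126 -> in-order
Step 3: SEND seq=2167 -> out-of-order
Step 4: SEND seq=140 -> in-order

Answer: yes yes no yes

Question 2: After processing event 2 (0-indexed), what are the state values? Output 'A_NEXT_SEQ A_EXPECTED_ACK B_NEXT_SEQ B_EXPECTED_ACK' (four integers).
After event 0: A_seq=126 A_ack=2000 B_seq=2000 B_ack=126
After event 1: A_seq=140 A_ack=2000 B_seq=2000 B_ack=140
After event 2: A_seq=140 A_ack=2000 B_seq=2167 B_ack=140

140 2000 2167 140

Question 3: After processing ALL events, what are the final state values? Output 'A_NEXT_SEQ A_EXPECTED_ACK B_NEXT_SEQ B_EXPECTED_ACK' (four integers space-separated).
Answer: 183 2000 2187 183

Derivation:
After event 0: A_seq=126 A_ack=2000 B_seq=2000 B_ack=126
After event 1: A_seq=140 A_ack=2000 B_seq=2000 B_ack=140
After event 2: A_seq=140 A_ack=2000 B_seq=2167 B_ack=140
After event 3: A_seq=140 A_ack=2000 B_seq=2187 B_ack=140
After event 4: A_seq=183 A_ack=2000 B_seq=2187 B_ack=183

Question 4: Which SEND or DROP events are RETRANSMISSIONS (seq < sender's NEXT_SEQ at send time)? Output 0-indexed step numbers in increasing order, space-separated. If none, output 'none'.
Answer: none

Derivation:
Step 0: SEND seq=100 -> fresh
Step 1: SEND seq=126 -> fresh
Step 2: DROP seq=2000 -> fresh
Step 3: SEND seq=2167 -> fresh
Step 4: SEND seq=140 -> fresh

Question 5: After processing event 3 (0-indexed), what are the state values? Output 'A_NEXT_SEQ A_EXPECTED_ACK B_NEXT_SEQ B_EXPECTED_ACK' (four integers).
After event 0: A_seq=126 A_ack=2000 B_seq=2000 B_ack=126
After event 1: A_seq=140 A_ack=2000 B_seq=2000 B_ack=140
After event 2: A_seq=140 A_ack=2000 B_seq=2167 B_ack=140
After event 3: A_seq=140 A_ack=2000 B_seq=2187 B_ack=140

140 2000 2187 140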